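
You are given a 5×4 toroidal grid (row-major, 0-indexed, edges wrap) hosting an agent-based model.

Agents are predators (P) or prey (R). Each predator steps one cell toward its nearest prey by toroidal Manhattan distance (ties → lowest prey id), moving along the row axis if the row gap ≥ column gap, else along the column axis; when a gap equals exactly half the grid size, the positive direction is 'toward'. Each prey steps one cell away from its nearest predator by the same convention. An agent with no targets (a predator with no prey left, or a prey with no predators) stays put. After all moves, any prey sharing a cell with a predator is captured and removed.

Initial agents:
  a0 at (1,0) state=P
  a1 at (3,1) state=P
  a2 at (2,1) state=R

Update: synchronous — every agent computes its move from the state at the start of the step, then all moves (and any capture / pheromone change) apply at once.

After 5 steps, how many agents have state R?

1

t=1: a0@(2,0):P a1@(2,1):P a2@(1,1):R
t=2: a0@(1,0):P a1@(1,1):P a2@(0,1):R
t=3: a0@(0,0):P a1@(0,1):P a2@(4,1):R
t=4: a0@(4,0):P a1@(4,1):P a2@(3,1):R
t=5: a0@(3,0):P a1@(3,1):P a2@(2,1):R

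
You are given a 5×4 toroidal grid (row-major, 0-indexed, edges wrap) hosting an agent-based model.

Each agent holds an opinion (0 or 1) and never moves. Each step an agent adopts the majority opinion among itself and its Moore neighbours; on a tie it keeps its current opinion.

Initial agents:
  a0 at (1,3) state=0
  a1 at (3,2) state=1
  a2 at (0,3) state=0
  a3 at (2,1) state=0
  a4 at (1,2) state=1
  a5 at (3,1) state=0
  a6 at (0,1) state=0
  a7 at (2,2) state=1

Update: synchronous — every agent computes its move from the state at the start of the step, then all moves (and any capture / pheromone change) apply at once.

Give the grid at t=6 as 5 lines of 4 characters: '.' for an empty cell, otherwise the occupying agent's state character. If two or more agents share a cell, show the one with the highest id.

.0.0
..00
.11.
.11.
....

t=1: a0@(1,3):0 a1@(3,2):1 a2@(0,3):0 a3@(2,1):1 a4@(1,2):0 a5@(3,1):0 a6@(0,1):0 a7@(2,2):1
t=2: a0@(1,3):0 a1@(3,2):1 a2@(0,3):0 a3@(2,1):1 a4@(1,2):0 a5@(3,1):1 a6@(0,1):0 a7@(2,2):1
t=3: (unchanged — steady state)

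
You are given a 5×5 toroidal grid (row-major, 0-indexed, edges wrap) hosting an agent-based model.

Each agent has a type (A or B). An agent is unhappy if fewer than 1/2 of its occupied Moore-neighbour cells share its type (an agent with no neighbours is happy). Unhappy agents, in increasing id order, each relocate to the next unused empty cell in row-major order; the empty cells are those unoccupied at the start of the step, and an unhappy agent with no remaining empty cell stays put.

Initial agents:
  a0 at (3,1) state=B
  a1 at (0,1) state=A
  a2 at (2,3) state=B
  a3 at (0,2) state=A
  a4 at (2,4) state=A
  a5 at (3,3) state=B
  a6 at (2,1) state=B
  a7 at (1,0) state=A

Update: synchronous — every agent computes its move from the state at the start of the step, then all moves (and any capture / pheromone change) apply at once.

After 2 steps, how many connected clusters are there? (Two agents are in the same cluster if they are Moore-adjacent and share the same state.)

3

t=1: a0@(3,1):B a1@(0,1):A a2@(2,3):B a3@(0,2):A a4@(0,0):A a5@(3,3):B a6@(2,1):B a7@(1,0):A
t=2: (unchanged — steady state)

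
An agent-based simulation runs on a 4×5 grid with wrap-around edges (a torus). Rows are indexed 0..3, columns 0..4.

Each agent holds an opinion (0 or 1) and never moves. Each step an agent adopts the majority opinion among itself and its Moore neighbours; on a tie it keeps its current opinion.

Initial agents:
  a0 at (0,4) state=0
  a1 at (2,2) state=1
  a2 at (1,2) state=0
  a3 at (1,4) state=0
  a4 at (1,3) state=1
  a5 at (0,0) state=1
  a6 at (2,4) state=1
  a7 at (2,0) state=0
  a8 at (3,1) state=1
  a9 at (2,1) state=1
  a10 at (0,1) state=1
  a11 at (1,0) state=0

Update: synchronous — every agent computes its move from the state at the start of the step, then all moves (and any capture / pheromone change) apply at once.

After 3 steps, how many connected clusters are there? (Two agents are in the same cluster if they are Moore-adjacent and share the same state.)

t=1: a0@(0,4):0 a1@(2,2):1 a2@(1,2):1 a3@(1,4):0 a4@(1,3):1 a5@(0,0):1 a6@(2,4):0 a7@(2,0):0 a8@(3,1):1 a9@(2,1):1 a10@(0,1):1 a11@(1,0):0
t=2: (unchanged — steady state)

2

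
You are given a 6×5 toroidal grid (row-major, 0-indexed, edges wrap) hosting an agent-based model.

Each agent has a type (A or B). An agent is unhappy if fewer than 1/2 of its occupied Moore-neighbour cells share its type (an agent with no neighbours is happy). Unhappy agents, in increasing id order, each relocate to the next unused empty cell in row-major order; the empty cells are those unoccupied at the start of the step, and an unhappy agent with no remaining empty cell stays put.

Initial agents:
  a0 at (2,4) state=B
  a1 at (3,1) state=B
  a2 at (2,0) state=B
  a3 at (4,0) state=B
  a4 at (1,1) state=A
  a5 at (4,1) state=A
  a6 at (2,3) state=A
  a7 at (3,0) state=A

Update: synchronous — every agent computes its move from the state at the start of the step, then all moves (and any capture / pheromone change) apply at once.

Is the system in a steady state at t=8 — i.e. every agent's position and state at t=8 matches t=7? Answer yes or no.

yes

t=1: a0@(0,0):B a1@(3,1):B a2@(2,0):B a3@(0,1):B a4@(0,2):A a5@(0,3):A a6@(0,4):A a7@(1,0):A
t=2: a0@(1,1):B a1@(3,1):B a2@(2,0):B a3@(1,2):B a4@(0,2):A a5@(0,3):A a6@(0,4):A a7@(1,3):A
t=3: a0@(1,1):B a1@(3,1):B a2@(2,0):B a3@(0,0):B a4@(0,2):A a5@(0,3):A a6@(0,4):A a7@(1,3):A
t=4: (unchanged — steady state)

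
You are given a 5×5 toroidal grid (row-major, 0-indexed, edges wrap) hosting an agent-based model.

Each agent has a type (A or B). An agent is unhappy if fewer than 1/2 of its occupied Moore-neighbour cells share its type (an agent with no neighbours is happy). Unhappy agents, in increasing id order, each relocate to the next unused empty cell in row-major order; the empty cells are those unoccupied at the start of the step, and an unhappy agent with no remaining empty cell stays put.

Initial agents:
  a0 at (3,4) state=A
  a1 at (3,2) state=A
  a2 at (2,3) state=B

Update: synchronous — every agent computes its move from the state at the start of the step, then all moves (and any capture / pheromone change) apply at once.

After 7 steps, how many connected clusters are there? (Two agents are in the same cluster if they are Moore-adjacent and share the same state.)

2

t=1: a0@(0,0):A a1@(0,1):A a2@(0,2):B
t=2: a0@(0,0):A a1@(0,1):A a2@(0,3):B
t=3: (unchanged — steady state)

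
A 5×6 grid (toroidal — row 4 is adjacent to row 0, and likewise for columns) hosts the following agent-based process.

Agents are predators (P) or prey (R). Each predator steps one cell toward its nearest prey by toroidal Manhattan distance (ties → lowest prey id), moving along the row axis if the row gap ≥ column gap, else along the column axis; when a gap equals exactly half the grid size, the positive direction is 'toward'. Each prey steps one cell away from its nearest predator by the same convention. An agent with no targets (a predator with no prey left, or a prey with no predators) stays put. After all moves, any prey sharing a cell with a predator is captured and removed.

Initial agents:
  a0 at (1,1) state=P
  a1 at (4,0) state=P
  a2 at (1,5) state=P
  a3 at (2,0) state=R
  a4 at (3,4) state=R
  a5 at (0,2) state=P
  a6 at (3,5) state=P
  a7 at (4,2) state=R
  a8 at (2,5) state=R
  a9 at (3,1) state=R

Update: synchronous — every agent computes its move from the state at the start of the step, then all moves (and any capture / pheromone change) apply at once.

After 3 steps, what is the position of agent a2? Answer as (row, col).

(3, 4)

t=1: a0@(2,1):P a1@(3,0):P a2@(2,5):P a4@(3,3):R a5@(4,2):P a6@(3,4):P a7@(3,2):R a8@(3,5):R a9@(4,1):R
t=2: a0@(3,1):P a1@(3,5):P a2@(3,5):P a5@(3,2):P a6@(3,3):P a7@(2,2):R a8@(3,4):R a9@(4,0):R
t=3: a0@(2,1):P a1@(3,4):P a2@(3,4):P a5@(2,2):P a6@(3,4):P a7@(1,2):R a8@(3,3):R a9@(0,0):R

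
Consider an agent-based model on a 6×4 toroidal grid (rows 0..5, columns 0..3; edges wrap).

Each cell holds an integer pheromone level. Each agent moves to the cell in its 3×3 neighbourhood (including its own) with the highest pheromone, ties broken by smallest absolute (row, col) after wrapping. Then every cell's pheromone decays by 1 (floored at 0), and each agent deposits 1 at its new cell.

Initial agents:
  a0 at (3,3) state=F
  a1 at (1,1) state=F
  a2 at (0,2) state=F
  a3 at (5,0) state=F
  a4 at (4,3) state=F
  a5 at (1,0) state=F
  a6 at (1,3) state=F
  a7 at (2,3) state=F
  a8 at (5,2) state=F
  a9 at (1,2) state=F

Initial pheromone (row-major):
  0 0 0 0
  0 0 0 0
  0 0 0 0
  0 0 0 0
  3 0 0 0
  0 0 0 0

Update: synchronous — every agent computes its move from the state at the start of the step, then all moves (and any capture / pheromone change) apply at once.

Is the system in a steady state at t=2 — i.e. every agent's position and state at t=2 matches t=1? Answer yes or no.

t=1: a0@(4,0) a1@(0,0) a2@(0,1) a3@(4,0) a4@(4,0) a5@(0,0) a6@(0,0) a7@(1,0) a8@(0,1) a9@(0,1) | pheromone: 3 3 0 0 / 1 0 0 0 / 0 0 0 0 / 0 0 0 0 / 5 0 0 0 / 0 0 0 0
t=2: a0@(4,0) a1@(0,0) a2@(0,0) a3@(4,0) a4@(4,0) a5@(0,0) a6@(0,0) a7@(0,0) a8@(0,0) a9@(0,0) | pheromone: 9 2 0 0 / 0 0 0 0 / 0 0 0 0 / 0 0 0 0 / 7 0 0 0 / 0 0 0 0

no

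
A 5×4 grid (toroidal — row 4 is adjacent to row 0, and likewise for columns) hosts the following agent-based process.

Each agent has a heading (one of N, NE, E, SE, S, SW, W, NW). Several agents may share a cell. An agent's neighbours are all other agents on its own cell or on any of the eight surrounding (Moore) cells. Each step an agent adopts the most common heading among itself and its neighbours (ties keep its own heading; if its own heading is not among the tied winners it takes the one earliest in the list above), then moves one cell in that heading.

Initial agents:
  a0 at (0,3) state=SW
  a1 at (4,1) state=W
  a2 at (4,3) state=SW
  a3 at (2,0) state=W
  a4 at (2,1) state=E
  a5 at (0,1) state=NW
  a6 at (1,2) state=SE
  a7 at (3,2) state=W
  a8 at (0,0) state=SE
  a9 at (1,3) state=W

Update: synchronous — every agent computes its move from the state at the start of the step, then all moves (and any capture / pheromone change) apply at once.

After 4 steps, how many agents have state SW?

10

t=1: a0@(1,2):SW a1@(4,0):W a2@(0,2):SW a3@(2,3):W a4@(2,0):W a5@(1,2):SE a6@(2,3):SE a7@(3,1):W a8@(1,3):SW a9@(1,2):W
t=2: a0@(2,1):SW a1@(4,3):W a2@(1,1):SW a3@(2,2):W a4@(2,3):W a5@(2,1):SW a6@(2,2):W a7@(3,0):W a8@(2,2):SW a9@(2,1):SW
t=3: a0@(3,0):SW a1@(4,2):W a2@(2,0):SW a3@(3,1):SW a4@(2,2):W a5@(3,0):SW a6@(3,1):SW a7@(3,3):W a8@(3,1):SW a9@(3,0):SW
t=4: a0@(4,3):SW a1@(0,1):SW a2@(3,3):SW a3@(4,0):SW a4@(3,1):SW a5@(4,3):SW a6@(4,0):SW a7@(4,2):SW a8@(4,0):SW a9@(4,3):SW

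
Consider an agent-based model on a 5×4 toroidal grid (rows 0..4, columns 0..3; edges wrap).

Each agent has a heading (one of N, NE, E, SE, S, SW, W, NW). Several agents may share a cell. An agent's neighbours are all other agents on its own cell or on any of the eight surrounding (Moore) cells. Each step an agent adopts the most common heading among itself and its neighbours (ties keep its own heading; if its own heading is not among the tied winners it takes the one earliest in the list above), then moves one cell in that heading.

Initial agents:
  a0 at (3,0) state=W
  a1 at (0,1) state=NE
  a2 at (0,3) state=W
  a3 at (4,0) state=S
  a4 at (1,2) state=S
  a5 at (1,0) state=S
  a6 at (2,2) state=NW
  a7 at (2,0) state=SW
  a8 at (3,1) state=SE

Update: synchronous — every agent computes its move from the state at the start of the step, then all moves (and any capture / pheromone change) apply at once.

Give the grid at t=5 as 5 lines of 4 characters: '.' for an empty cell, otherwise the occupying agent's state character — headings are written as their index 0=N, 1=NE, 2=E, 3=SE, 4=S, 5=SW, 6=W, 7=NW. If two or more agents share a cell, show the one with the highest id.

.4.4
444.
...4
....
....

t=1: a0@(3,3):W a1@(1,1):S a2@(1,3):S a3@(4,3):W a4@(2,2):S a5@(2,0):S a6@(1,1):NW a7@(3,3):SW a8@(4,2):SE
t=2: a0@(3,2):W a1@(2,1):S a2@(2,3):S a3@(4,2):W a4@(3,2):S a5@(3,0):S a6@(2,1):S a7@(4,3):S a8@(4,1):W
t=3: a0@(4,2):S a1@(3,1):S a2@(3,3):S a3@(4,1):W a4@(4,2):S a5@(4,0):S a6@(3,1):S a7@(0,3):S a8@(4,0):W
t=4: a0@(0,2):S a1@(4,1):S a2@(4,3):S a3@(0,1):S a4@(0,2):S a5@(0,0):S a6@(4,1):S a7@(1,3):S a8@(0,0):S
t=5: a0@(1,2):S a1@(0,1):S a2@(0,3):S a3@(1,1):S a4@(1,2):S a5@(1,0):S a6@(0,1):S a7@(2,3):S a8@(1,0):S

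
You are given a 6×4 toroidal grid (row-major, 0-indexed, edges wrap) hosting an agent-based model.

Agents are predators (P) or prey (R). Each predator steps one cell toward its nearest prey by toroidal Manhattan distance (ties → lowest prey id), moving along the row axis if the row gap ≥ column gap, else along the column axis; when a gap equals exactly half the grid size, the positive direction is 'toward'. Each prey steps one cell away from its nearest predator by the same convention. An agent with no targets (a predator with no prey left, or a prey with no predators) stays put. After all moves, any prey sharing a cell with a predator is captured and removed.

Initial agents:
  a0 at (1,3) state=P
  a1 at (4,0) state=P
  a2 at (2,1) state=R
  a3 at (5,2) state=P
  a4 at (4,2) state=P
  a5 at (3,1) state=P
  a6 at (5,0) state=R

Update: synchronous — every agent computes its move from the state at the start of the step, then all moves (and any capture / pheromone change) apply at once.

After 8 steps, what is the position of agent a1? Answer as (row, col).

(2, 2)

t=1: a0@(1,0):P a1@(5,0):P a2@(1,1):R a3@(5,3):P a4@(3,2):P a5@(2,1):P a6@(0,0):R
t=2: a0@(1,1):P a1@(0,0):P a2@(1,2):R a3@(0,3):P a4@(2,2):P a5@(1,1):P a6@(5,0):R
t=3: a0@(1,2):P a1@(5,0):P a3@(1,3):P a4@(1,2):P a5@(1,2):P a6@(4,0):R
t=4: a0@(2,2):P a1@(4,0):P a3@(2,3):P a4@(2,2):P a5@(2,2):P a6@(3,0):R
t=5: a0@(2,3):P a1@(3,0):P a3@(3,3):P a4@(2,3):P a5@(2,3):P a6@(2,0):R
t=6: a0@(2,0):P a1@(2,0):P a3@(2,3):P a4@(2,0):P a5@(2,0):P a6@(2,1):R
t=7: a0@(2,1):P a1@(2,1):P a3@(2,0):P a4@(2,1):P a5@(2,1):P a6@(2,2):R
t=8: a0@(2,2):P a1@(2,2):P a3@(2,1):P a4@(2,2):P a5@(2,2):P a6@(2,3):R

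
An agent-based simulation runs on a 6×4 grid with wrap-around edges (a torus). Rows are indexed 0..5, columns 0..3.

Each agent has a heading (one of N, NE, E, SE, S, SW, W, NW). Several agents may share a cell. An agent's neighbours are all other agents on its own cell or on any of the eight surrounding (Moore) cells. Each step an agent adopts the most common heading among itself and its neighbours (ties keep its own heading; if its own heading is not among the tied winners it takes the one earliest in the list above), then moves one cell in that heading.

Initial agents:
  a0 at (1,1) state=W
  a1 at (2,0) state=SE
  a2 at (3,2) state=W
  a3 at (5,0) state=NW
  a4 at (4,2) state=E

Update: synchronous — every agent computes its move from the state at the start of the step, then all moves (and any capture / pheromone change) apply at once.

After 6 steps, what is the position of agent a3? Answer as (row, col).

(5, 2)

t=1: a0@(1,0):W a1@(3,1):SE a2@(3,1):W a3@(4,3):NW a4@(4,3):E
t=2: a0@(1,3):W a1@(4,2):SE a2@(3,0):W a3@(3,2):NW a4@(4,0):E
t=3: a0@(1,2):W a1@(5,3):SE a2@(3,3):W a3@(2,1):NW a4@(4,1):E
t=4: a0@(1,1):W a1@(0,0):SE a2@(3,2):W a3@(1,0):NW a4@(4,2):E
t=5: a0@(1,0):W a1@(1,1):SE a2@(3,1):W a3@(0,3):NW a4@(4,3):E
t=6: a0@(1,3):W a1@(2,2):SE a2@(3,0):W a3@(5,2):NW a4@(4,0):E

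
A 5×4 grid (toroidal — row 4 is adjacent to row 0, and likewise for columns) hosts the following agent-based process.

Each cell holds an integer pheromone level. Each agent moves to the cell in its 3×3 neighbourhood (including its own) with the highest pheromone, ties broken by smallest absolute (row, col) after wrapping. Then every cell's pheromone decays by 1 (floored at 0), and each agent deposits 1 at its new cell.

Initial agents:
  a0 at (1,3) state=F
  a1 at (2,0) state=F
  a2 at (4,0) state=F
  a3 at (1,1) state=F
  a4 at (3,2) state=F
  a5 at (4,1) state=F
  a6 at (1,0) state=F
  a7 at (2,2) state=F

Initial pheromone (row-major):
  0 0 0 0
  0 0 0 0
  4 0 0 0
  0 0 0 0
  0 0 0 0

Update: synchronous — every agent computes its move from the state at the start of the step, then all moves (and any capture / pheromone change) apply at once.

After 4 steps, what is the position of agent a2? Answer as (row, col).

t=1: a0@(2,0) a1@(2,0) a2@(0,0) a3@(2,0) a4@(2,1) a5@(0,0) a6@(2,0) a7@(1,1) | pheromone: 2 0 0 0 / 0 1 0 0 / 7 1 0 0 / 0 0 0 0 / 0 0 0 0
t=2: a0@(2,0) a1@(2,0) a2@(0,0) a3@(2,0) a4@(2,0) a5@(0,0) a6@(2,0) a7@(2,0) | pheromone: 3 0 0 0 / 0 0 0 0 / 12 0 0 0 / 0 0 0 0 / 0 0 0 0
t=3: a0@(2,0) a1@(2,0) a2@(0,0) a3@(2,0) a4@(2,0) a5@(0,0) a6@(2,0) a7@(2,0) | pheromone: 4 0 0 0 / 0 0 0 0 / 17 0 0 0 / 0 0 0 0 / 0 0 0 0
t=4: a0@(2,0) a1@(2,0) a2@(0,0) a3@(2,0) a4@(2,0) a5@(0,0) a6@(2,0) a7@(2,0) | pheromone: 5 0 0 0 / 0 0 0 0 / 22 0 0 0 / 0 0 0 0 / 0 0 0 0

(0, 0)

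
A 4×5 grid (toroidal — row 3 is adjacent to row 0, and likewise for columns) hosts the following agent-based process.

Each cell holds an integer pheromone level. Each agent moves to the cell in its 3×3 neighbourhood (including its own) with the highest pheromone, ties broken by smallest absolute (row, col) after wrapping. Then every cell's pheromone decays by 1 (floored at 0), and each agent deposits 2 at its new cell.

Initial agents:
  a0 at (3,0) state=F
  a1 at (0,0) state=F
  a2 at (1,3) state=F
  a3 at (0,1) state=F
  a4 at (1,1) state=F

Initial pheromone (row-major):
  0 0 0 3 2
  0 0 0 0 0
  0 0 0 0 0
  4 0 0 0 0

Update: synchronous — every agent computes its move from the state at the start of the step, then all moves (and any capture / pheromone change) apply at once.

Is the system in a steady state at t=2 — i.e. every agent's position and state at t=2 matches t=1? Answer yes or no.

t=1: a0@(3,0) a1@(3,0) a2@(0,3) a3@(3,0) a4@(0,0) | pheromone: 2 0 0 4 1 / 0 0 0 0 0 / 0 0 0 0 0 / 9 0 0 0 0
t=2: a0@(3,0) a1@(3,0) a2@(0,3) a3@(3,0) a4@(3,0) | pheromone: 1 0 0 5 0 / 0 0 0 0 0 / 0 0 0 0 0 / 16 0 0 0 0

no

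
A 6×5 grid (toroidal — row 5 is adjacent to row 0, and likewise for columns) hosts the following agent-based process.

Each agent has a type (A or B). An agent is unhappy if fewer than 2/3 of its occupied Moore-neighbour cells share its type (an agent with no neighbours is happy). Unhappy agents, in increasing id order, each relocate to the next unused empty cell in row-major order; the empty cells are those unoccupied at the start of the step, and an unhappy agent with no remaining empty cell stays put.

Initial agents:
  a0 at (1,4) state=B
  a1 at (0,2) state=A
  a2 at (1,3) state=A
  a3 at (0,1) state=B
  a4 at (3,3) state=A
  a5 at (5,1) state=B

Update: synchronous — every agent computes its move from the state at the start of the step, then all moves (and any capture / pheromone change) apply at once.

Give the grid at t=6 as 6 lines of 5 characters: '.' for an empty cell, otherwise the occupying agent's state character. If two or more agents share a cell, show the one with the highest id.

BA.A.
BB...
.....
...A.
.....
.....

t=1: a0@(0,0):B a1@(0,3):A a2@(0,4):A a3@(1,0):B a4@(3,3):A a5@(1,1):B
t=2: a0@(0,0):B a1@(0,3):A a2@(0,1):A a3@(1,0):B a4@(3,3):A a5@(1,1):B
t=3: a0@(0,0):B a1@(0,3):A a2@(0,2):A a3@(1,0):B a4@(3,3):A a5@(1,1):B
t=4: a0@(0,0):B a1@(0,3):A a2@(0,1):A a3@(1,0):B a4@(3,3):A a5@(1,1):B
t=5: a0@(0,0):B a1@(0,3):A a2@(0,2):A a3@(1,0):B a4@(3,3):A a5@(1,1):B
t=6: a0@(0,0):B a1@(0,3):A a2@(0,1):A a3@(1,0):B a4@(3,3):A a5@(1,1):B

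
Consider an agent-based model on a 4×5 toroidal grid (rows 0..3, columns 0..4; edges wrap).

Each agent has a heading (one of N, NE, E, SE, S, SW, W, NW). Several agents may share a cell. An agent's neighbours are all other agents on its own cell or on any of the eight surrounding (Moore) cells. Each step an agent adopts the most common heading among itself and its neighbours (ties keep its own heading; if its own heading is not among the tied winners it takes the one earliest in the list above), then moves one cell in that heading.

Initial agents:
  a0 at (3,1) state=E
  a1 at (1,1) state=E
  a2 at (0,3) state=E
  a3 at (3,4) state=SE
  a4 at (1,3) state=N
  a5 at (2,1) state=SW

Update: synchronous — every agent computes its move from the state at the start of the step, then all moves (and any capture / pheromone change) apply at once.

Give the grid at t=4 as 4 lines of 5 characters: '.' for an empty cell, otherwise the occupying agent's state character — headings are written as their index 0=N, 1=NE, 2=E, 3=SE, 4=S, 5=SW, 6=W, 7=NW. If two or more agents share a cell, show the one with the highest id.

t=1: a0@(3,2):E a1@(1,2):E a2@(0,4):E a3@(0,0):SE a4@(0,3):N a5@(2,2):E
t=2: a0@(3,3):E a1@(1,3):E a2@(0,0):E a3@(1,1):SE a4@(0,4):E a5@(2,3):E
t=3: a0@(3,4):E a1@(1,4):E a2@(0,1):E a3@(2,2):SE a4@(0,0):E a5@(2,4):E
t=4: a0@(3,0):E a1@(1,0):E a2@(0,2):E a3@(3,3):SE a4@(0,1):E a5@(2,0):E

.22..
2....
2....
2..3.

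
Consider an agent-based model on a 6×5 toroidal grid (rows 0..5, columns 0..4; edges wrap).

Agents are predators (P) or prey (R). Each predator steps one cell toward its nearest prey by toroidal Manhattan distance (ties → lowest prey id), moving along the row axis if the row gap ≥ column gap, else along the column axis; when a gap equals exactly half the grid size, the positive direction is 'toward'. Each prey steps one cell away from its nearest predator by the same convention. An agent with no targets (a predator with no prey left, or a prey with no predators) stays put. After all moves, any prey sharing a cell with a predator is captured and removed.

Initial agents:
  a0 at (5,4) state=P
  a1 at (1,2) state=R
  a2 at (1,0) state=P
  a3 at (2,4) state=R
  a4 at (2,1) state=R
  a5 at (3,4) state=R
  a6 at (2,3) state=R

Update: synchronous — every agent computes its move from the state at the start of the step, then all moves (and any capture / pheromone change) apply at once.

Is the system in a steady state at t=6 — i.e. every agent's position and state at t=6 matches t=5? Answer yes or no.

t=1: a0@(4,4):P a1@(1,3):R a2@(1,1):P a3@(3,4):R a4@(3,1):R a5@(2,4):R a6@(2,2):R
t=2: a0@(3,4):P a1@(1,4):R a2@(1,2):P a3@(2,4):R a4@(4,1):R a5@(1,4):R a6@(3,2):R
t=3: a0@(2,4):P a1@(0,4):R a2@(1,3):P a3@(1,4):R a4@(4,2):R a5@(0,4):R a6@(3,1):R
t=4: a0@(1,4):P a1@(5,4):R a2@(1,4):P a3@(0,4):R a4@(5,2):R a5@(5,4):R a6@(3,2):R
t=5: a0@(0,4):P a1@(4,4):R a2@(0,4):P a3@(5,4):R a4@(4,2):R a5@(4,4):R a6@(4,2):R
t=6: a0@(5,4):P a1@(3,4):R a2@(5,4):P a3@(4,4):R a4@(3,2):R a5@(3,4):R a6@(3,2):R

no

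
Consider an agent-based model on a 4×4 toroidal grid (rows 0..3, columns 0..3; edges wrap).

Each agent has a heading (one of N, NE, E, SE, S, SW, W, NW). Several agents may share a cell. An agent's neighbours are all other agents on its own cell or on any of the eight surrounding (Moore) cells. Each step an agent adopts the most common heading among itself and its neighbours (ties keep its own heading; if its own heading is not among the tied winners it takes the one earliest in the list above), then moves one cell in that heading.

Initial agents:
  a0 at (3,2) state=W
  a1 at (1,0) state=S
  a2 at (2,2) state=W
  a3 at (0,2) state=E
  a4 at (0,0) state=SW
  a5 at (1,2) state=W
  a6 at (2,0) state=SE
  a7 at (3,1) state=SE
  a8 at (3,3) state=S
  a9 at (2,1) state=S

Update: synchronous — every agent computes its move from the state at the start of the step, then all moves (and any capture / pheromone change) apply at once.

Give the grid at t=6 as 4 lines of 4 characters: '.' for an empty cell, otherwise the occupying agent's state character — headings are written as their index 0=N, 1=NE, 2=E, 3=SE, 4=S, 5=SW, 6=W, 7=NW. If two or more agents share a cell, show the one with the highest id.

66..
6..6
6..6
66.6

t=1: a0@(3,1):W a1@(2,0):S a2@(2,1):W a3@(0,1):W a4@(1,0):S a5@(1,1):W a6@(3,0):S a7@(0,2):SE a8@(3,2):W a9@(2,0):W
t=2: a0@(3,0):W a1@(2,3):W a2@(2,0):W a3@(0,0):W a4@(1,3):W a5@(1,0):W a6@(3,3):W a7@(0,1):W a8@(3,1):W a9@(2,3):W
t=3: a0@(3,3):W a1@(2,2):W a2@(2,3):W a3@(0,3):W a4@(1,2):W a5@(1,3):W a6@(3,2):W a7@(0,0):W a8@(3,0):W a9@(2,2):W
t=4: a0@(3,2):W a1@(2,1):W a2@(2,2):W a3@(0,2):W a4@(1,1):W a5@(1,2):W a6@(3,1):W a7@(0,3):W a8@(3,3):W a9@(2,1):W
t=5: a0@(3,1):W a1@(2,0):W a2@(2,1):W a3@(0,1):W a4@(1,0):W a5@(1,1):W a6@(3,0):W a7@(0,2):W a8@(3,2):W a9@(2,0):W
t=6: a0@(3,0):W a1@(2,3):W a2@(2,0):W a3@(0,0):W a4@(1,3):W a5@(1,0):W a6@(3,3):W a7@(0,1):W a8@(3,1):W a9@(2,3):W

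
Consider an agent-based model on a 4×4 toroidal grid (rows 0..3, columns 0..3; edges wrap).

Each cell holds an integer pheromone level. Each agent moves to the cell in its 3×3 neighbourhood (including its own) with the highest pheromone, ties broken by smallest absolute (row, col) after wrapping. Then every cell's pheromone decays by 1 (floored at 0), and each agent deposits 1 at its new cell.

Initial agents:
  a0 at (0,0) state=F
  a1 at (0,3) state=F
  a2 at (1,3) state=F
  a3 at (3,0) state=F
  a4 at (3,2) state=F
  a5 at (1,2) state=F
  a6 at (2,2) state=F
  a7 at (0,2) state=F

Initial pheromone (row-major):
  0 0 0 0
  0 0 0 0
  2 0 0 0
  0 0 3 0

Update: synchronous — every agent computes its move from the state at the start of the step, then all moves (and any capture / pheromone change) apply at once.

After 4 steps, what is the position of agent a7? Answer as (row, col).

(3, 2)

t=1: a0@(0,0) a1@(3,2) a2@(2,0) a3@(2,0) a4@(3,2) a5@(0,1) a6@(3,2) a7@(3,2) | pheromone: 1 1 0 0 / 0 0 0 0 / 3 0 0 0 / 0 0 6 0
t=2: a0@(0,0) a1@(3,2) a2@(2,0) a3@(2,0) a4@(3,2) a5@(3,2) a6@(3,2) a7@(3,2) | pheromone: 1 0 0 0 / 0 0 0 0 / 4 0 0 0 / 0 0 10 0
t=3: a0@(0,0) a1@(3,2) a2@(2,0) a3@(2,0) a4@(3,2) a5@(3,2) a6@(3,2) a7@(3,2) | pheromone: 1 0 0 0 / 0 0 0 0 / 5 0 0 0 / 0 0 14 0
t=4: a0@(0,0) a1@(3,2) a2@(2,0) a3@(2,0) a4@(3,2) a5@(3,2) a6@(3,2) a7@(3,2) | pheromone: 1 0 0 0 / 0 0 0 0 / 6 0 0 0 / 0 0 18 0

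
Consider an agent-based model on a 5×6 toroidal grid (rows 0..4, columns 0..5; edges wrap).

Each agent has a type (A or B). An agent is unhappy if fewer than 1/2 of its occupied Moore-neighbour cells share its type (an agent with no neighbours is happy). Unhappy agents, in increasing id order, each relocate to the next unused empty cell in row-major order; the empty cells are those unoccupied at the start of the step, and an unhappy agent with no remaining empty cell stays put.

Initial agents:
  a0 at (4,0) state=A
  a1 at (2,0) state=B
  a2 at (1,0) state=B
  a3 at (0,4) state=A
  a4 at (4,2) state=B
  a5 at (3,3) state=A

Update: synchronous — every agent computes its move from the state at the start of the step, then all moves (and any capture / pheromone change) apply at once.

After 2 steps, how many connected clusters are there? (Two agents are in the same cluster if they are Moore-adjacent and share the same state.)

4

t=1: a0@(4,0):A a1@(2,0):B a2@(1,0):B a3@(0,4):A a4@(0,0):B a5@(0,1):A
t=2: a0@(4,0):A a1@(2,0):B a2@(1,0):B a3@(0,4):A a4@(0,2):B a5@(0,3):A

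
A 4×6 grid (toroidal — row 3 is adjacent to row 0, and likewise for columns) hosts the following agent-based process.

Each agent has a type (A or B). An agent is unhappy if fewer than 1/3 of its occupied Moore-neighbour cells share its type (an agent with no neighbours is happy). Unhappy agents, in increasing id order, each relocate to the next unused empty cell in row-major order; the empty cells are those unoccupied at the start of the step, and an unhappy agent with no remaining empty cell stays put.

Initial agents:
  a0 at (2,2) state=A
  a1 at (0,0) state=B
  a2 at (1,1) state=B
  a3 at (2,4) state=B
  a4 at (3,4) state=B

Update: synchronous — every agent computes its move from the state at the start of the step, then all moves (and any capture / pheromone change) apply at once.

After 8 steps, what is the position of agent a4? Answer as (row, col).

(3, 4)

t=1: a0@(0,1):A a1@(0,0):B a2@(1,1):B a3@(2,4):B a4@(3,4):B
t=2: a0@(0,2):A a1@(0,0):B a2@(1,1):B a3@(2,4):B a4@(3,4):B
t=3: a0@(0,1):A a1@(0,0):B a2@(1,1):B a3@(2,4):B a4@(3,4):B
t=4: a0@(0,2):A a1@(0,0):B a2@(1,1):B a3@(2,4):B a4@(3,4):B
t=5: a0@(0,1):A a1@(0,0):B a2@(1,1):B a3@(2,4):B a4@(3,4):B
t=6: a0@(0,2):A a1@(0,0):B a2@(1,1):B a3@(2,4):B a4@(3,4):B
t=7: a0@(0,1):A a1@(0,0):B a2@(1,1):B a3@(2,4):B a4@(3,4):B
t=8: a0@(0,2):A a1@(0,0):B a2@(1,1):B a3@(2,4):B a4@(3,4):B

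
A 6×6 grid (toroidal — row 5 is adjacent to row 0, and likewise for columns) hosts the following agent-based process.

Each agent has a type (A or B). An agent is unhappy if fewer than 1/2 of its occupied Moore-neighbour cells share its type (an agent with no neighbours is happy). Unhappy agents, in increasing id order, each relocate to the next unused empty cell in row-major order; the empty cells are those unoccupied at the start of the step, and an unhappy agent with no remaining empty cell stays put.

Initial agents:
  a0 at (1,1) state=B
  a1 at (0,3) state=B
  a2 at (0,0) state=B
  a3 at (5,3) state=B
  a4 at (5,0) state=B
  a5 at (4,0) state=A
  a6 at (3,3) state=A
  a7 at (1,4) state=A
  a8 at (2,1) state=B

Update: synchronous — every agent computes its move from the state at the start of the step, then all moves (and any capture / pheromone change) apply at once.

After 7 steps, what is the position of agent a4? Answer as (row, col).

(5, 0)

t=1: a0@(1,1):B a1@(0,3):B a2@(0,0):B a3@(5,3):B a4@(5,0):B a5@(0,1):A a6@(3,3):A a7@(0,2):A a8@(2,1):B
t=2: a0@(1,1):B a1@(0,3):B a2@(0,0):B a3@(5,3):B a4@(5,0):B a5@(0,4):A a6@(3,3):A a7@(0,5):A a8@(2,1):B
t=3: a0@(1,1):B a1@(0,3):B a2@(0,0):B a3@(5,3):B a4@(5,0):B a5@(0,1):A a6@(3,3):A a7@(0,2):A a8@(2,1):B
t=4: a0@(1,1):B a1@(0,3):B a2@(0,0):B a3@(5,3):B a4@(5,0):B a5@(0,4):A a6@(3,3):A a7@(0,5):A a8@(2,1):B
t=5: a0@(1,1):B a1@(0,3):B a2@(0,0):B a3@(5,3):B a4@(5,0):B a5@(0,1):A a6@(3,3):A a7@(0,2):A a8@(2,1):B
t=6: a0@(1,1):B a1@(0,3):B a2@(0,0):B a3@(5,3):B a4@(5,0):B a5@(0,4):A a6@(3,3):A a7@(0,5):A a8@(2,1):B
t=7: a0@(1,1):B a1@(0,3):B a2@(0,0):B a3@(5,3):B a4@(5,0):B a5@(0,1):A a6@(3,3):A a7@(0,2):A a8@(2,1):B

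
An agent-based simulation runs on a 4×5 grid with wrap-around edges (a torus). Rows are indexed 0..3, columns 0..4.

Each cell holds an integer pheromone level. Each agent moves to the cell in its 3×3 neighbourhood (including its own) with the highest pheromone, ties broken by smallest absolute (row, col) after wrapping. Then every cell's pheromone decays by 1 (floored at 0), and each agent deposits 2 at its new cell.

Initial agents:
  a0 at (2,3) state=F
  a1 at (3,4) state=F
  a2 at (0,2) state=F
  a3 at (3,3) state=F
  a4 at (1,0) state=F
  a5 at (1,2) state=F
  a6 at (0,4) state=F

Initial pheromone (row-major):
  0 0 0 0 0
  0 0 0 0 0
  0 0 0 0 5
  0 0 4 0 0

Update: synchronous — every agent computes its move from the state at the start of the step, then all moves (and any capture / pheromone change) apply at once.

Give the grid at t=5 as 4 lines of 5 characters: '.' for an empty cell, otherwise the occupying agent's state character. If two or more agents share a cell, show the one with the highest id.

t=1: a0@(2,4) a1@(2,4) a2@(3,2) a3@(2,4) a4@(2,4) a5@(0,1) a6@(0,0) | pheromone: 2 2 0 0 0 / 0 0 0 0 0 / 0 0 0 0 12 / 0 0 5 0 0
t=2: a0@(2,4) a1@(2,4) a2@(3,2) a3@(2,4) a4@(2,4) a5@(3,2) a6@(0,0) | pheromone: 3 1 0 0 0 / 0 0 0 0 0 / 0 0 0 0 19 / 0 0 8 0 0
t=3: a0@(2,4) a1@(2,4) a2@(3,2) a3@(2,4) a4@(2,4) a5@(3,2) a6@(0,0) | pheromone: 4 0 0 0 0 / 0 0 0 0 0 / 0 0 0 0 26 / 0 0 11 0 0
t=4: a0@(2,4) a1@(2,4) a2@(3,2) a3@(2,4) a4@(2,4) a5@(3,2) a6@(0,0) | pheromone: 5 0 0 0 0 / 0 0 0 0 0 / 0 0 0 0 33 / 0 0 14 0 0
t=5: a0@(2,4) a1@(2,4) a2@(3,2) a3@(2,4) a4@(2,4) a5@(3,2) a6@(0,0) | pheromone: 6 0 0 0 0 / 0 0 0 0 0 / 0 0 0 0 40 / 0 0 17 0 0

F....
.....
....F
..F..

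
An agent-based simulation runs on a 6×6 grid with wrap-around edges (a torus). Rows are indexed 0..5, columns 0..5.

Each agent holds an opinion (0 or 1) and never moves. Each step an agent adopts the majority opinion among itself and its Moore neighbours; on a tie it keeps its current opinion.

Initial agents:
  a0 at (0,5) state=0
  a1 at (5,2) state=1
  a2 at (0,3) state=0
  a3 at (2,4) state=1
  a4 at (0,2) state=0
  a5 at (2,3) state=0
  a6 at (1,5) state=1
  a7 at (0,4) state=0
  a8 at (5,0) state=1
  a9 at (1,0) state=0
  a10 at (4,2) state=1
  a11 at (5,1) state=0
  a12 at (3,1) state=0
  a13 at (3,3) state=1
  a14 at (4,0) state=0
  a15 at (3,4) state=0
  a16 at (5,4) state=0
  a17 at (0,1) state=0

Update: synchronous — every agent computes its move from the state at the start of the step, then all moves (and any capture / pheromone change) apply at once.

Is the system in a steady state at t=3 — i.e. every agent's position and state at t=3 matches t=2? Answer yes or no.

no

t=1: a0@(0,5):0 a1@(5,2):0 a2@(0,3):0 a3@(2,4):1 a4@(0,2):0 a5@(2,3):0 a6@(1,5):0 a7@(0,4):0 a8@(5,0):0 a9@(1,0):0 a10@(4,2):1 a11@(5,1):0 a12@(3,1):0 a13@(3,3):1 a14@(4,0):0 a15@(3,4):0 a16@(5,4):0 a17@(0,1):0
t=2: a0@(0,5):0 a1@(5,2):0 a2@(0,3):0 a3@(2,4):0 a4@(0,2):0 a5@(2,3):0 a6@(1,5):0 a7@(0,4):0 a8@(5,0):0 a9@(1,0):0 a10@(4,2):0 a11@(5,1):0 a12@(3,1):0 a13@(3,3):1 a14@(4,0):0 a15@(3,4):0 a16@(5,4):0 a17@(0,1):0
t=3: a0@(0,5):0 a1@(5,2):0 a2@(0,3):0 a3@(2,4):0 a4@(0,2):0 a5@(2,3):0 a6@(1,5):0 a7@(0,4):0 a8@(5,0):0 a9@(1,0):0 a10@(4,2):0 a11@(5,1):0 a12@(3,1):0 a13@(3,3):0 a14@(4,0):0 a15@(3,4):0 a16@(5,4):0 a17@(0,1):0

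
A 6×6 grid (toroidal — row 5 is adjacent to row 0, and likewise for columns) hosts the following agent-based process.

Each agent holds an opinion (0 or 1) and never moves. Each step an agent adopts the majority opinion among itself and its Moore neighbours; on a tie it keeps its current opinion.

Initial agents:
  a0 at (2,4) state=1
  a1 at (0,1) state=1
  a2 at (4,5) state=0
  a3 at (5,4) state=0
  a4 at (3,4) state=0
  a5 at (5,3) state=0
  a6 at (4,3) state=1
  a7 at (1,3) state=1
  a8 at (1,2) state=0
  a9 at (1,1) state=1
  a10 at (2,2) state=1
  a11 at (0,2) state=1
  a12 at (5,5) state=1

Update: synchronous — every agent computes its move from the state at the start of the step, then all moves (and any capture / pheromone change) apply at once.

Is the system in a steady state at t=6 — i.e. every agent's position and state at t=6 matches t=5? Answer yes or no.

t=1: a0@(2,4):1 a1@(0,1):1 a2@(4,5):0 a3@(5,4):0 a4@(3,4):0 a5@(5,3):0 a6@(4,3):0 a7@(1,3):1 a8@(1,2):1 a9@(1,1):1 a10@(2,2):1 a11@(0,2):1 a12@(5,5):0
t=2: (unchanged — steady state)

yes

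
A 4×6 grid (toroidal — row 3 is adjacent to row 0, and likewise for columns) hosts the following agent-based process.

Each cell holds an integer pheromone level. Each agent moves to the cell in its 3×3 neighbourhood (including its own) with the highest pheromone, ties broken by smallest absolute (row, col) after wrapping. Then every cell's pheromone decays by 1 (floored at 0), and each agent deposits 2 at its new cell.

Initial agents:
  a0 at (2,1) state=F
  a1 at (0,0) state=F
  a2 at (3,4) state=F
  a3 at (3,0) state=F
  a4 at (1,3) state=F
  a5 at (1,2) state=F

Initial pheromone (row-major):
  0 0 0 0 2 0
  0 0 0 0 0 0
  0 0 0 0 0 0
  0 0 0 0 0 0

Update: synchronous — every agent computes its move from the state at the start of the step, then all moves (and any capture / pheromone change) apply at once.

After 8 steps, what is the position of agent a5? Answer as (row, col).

t=1: a0@(1,0) a1@(0,0) a2@(0,4) a3@(0,0) a4@(0,4) a5@(0,1) | pheromone: 4 2 0 0 5 0 / 2 0 0 0 0 0 / 0 0 0 0 0 0 / 0 0 0 0 0 0
t=2: a0@(0,0) a1@(0,0) a2@(0,4) a3@(0,0) a4@(0,4) a5@(0,0) | pheromone: 11 1 0 0 8 0 / 1 0 0 0 0 0 / 0 0 0 0 0 0 / 0 0 0 0 0 0
t=3: a0@(0,0) a1@(0,0) a2@(0,4) a3@(0,0) a4@(0,4) a5@(0,0) | pheromone: 18 0 0 0 11 0 / 0 0 0 0 0 0 / 0 0 0 0 0 0 / 0 0 0 0 0 0
t=4: a0@(0,0) a1@(0,0) a2@(0,4) a3@(0,0) a4@(0,4) a5@(0,0) | pheromone: 25 0 0 0 14 0 / 0 0 0 0 0 0 / 0 0 0 0 0 0 / 0 0 0 0 0 0
t=5: a0@(0,0) a1@(0,0) a2@(0,4) a3@(0,0) a4@(0,4) a5@(0,0) | pheromone: 32 0 0 0 17 0 / 0 0 0 0 0 0 / 0 0 0 0 0 0 / 0 0 0 0 0 0
t=6: a0@(0,0) a1@(0,0) a2@(0,4) a3@(0,0) a4@(0,4) a5@(0,0) | pheromone: 39 0 0 0 20 0 / 0 0 0 0 0 0 / 0 0 0 0 0 0 / 0 0 0 0 0 0
t=7: a0@(0,0) a1@(0,0) a2@(0,4) a3@(0,0) a4@(0,4) a5@(0,0) | pheromone: 46 0 0 0 23 0 / 0 0 0 0 0 0 / 0 0 0 0 0 0 / 0 0 0 0 0 0
t=8: a0@(0,0) a1@(0,0) a2@(0,4) a3@(0,0) a4@(0,4) a5@(0,0) | pheromone: 53 0 0 0 26 0 / 0 0 0 0 0 0 / 0 0 0 0 0 0 / 0 0 0 0 0 0

(0, 0)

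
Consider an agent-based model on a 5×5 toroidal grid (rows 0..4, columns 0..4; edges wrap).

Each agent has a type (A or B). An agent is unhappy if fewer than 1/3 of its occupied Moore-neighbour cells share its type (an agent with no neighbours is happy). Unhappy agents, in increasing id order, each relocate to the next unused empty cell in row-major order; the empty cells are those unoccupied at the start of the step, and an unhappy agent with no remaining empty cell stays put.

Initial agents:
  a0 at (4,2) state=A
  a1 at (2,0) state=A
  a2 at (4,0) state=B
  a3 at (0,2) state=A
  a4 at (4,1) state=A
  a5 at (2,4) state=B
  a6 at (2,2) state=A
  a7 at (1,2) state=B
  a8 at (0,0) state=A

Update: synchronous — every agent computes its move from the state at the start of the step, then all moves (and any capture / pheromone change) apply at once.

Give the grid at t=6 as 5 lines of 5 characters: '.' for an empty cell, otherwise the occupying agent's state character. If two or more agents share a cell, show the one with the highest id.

AAABB
A.B..
.....
.....
.AA..

t=1: a0@(4,2):A a1@(0,1):A a2@(0,3):B a3@(0,2):A a4@(4,1):A a5@(0,4):B a6@(1,0):A a7@(1,1):B a8@(0,0):A
t=2: a0@(4,2):A a1@(0,1):A a2@(0,3):B a3@(0,2):A a4@(4,1):A a5@(0,4):B a6@(1,0):A a7@(1,2):B a8@(0,0):A
t=3: (unchanged — steady state)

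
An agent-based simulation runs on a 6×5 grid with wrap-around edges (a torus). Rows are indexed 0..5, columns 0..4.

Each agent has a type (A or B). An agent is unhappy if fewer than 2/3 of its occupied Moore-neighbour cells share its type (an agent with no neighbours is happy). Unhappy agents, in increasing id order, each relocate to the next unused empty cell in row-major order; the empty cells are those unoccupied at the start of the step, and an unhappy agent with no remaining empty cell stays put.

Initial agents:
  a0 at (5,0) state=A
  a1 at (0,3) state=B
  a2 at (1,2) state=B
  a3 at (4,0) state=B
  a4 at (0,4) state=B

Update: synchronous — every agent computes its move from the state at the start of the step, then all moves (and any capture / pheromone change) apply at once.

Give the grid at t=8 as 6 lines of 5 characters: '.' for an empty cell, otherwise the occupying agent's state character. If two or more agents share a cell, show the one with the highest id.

t=1: a0@(0,0):A a1@(0,3):B a2@(1,2):B a3@(0,1):B a4@(0,2):B
t=2: a0@(0,4):A a1@(0,3):B a2@(1,2):B a3@(0,1):B a4@(0,2):B
t=3: a0@(0,0):A a1@(0,3):B a2@(1,2):B a3@(0,1):B a4@(0,2):B
t=4: a0@(0,4):A a1@(0,3):B a2@(1,2):B a3@(0,1):B a4@(0,2):B
t=5: a0@(0,0):A a1@(0,3):B a2@(1,2):B a3@(0,1):B a4@(0,2):B
t=6: a0@(0,4):A a1@(0,3):B a2@(1,2):B a3@(0,1):B a4@(0,2):B
t=7: a0@(0,0):A a1@(0,3):B a2@(1,2):B a3@(0,1):B a4@(0,2):B
t=8: a0@(0,4):A a1@(0,3):B a2@(1,2):B a3@(0,1):B a4@(0,2):B

.BBBA
..B..
.....
.....
.....
.....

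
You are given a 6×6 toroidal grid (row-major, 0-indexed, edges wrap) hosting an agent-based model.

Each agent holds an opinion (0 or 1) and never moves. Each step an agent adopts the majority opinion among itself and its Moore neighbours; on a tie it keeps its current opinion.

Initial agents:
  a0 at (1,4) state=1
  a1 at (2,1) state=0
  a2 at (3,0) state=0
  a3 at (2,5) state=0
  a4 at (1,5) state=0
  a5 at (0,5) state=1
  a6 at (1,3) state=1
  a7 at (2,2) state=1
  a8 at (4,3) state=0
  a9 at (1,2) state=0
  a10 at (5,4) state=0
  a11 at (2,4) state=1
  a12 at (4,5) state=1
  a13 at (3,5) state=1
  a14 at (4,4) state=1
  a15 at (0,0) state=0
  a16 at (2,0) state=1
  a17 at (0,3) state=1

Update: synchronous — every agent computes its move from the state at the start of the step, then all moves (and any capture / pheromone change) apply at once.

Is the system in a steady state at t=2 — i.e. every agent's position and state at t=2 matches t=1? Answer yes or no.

no

t=1: a0@(1,4):1 a1@(2,1):0 a2@(3,0):0 a3@(2,5):1 a4@(1,5):1 a5@(0,5):0 a6@(1,3):1 a7@(2,2):1 a8@(4,3):0 a9@(1,2):1 a10@(5,4):1 a11@(2,4):1 a12@(4,5):1 a13@(3,5):1 a14@(4,4):1 a15@(0,0):0 a16@(2,0):0 a17@(0,3):1
t=2: a0@(1,4):1 a1@(2,1):0 a2@(3,0):0 a3@(2,5):1 a4@(1,5):1 a5@(0,5):1 a6@(1,3):1 a7@(2,2):1 a8@(4,3):1 a9@(1,2):1 a10@(5,4):1 a11@(2,4):1 a12@(4,5):1 a13@(3,5):1 a14@(4,4):1 a15@(0,0):0 a16@(2,0):0 a17@(0,3):1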